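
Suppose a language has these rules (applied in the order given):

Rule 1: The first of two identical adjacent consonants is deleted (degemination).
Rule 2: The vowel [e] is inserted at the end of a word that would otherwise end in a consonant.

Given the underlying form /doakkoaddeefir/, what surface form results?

Rule 1 (degemination): /kk/ is a geminate; the first /k/ deletes. /dd/ is a geminate; the first /d/ deletes. /doakkoaddeefir/ → doakoadeefir.
Rule 2 (final e-epenthesis): the form ends in the consonant /r/, so [e] is inserted word-finally. /doakoadeefir/ → doakoadeefire.

doakoadeefire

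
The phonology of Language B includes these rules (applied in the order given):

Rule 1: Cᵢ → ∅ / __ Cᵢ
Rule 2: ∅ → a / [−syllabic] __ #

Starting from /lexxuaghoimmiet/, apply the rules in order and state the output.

Rule 1 (degemination): /xx/ is a geminate; the first /x/ deletes. /mm/ is a geminate; the first /m/ deletes. /lexxuaghoimmiet/ → lexuaghoimiet.
Rule 2 (final a-epenthesis): the form ends in the consonant /t/, so [a] is inserted word-finally. /lexuaghoimiet/ → lexuaghoimieta.

lexuaghoimieta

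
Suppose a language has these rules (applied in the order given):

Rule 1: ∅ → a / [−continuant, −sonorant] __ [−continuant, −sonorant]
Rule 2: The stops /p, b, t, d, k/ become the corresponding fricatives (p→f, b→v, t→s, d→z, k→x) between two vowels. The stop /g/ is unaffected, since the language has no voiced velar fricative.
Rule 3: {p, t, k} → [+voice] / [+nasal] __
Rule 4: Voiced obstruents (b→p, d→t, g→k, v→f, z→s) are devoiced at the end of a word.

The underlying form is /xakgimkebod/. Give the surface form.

Rule 1 (stop-cluster a-epenthesis): /k/ and /g/ form a stop–stop cluster, so [a] is inserted between them. /xakgimkebod/ → xakagimkebod.
Rule 2 (intervocalic spirantization): /k/ is a stop between vowels /a/ and /a/, so it spirantizes to the fricative [x]. /b/ is a stop between vowels /e/ and /o/, so it spirantizes to the fricative [v]. /xakagimkebod/ → xaxagimkevod.
Rule 3 (post-nasal voicing): /k/ is a voiceless stop immediately after the nasal /m/, so it voices to [g]. /xaxagimkevod/ → xaxagimgevod.
Rule 4 (final devoicing): /d/ is a voiced obstruent in word-final position, so it devoices to [t]. /xaxagimgevod/ → xaxagimgevot.

xaxagimgevot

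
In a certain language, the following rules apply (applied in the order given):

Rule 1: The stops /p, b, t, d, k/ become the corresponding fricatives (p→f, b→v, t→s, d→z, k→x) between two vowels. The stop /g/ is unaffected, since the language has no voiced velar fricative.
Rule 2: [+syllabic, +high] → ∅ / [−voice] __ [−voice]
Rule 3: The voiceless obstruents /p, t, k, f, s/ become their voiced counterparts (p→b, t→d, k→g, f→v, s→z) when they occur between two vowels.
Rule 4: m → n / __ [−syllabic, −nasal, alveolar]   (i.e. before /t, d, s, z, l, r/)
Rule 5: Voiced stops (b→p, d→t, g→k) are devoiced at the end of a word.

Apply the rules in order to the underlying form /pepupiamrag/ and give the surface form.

Rule 1 (intervocalic spirantization): /p/ is a stop between vowels /e/ and /u/, so it spirantizes to the fricative [f]. /p/ is a stop between vowels /u/ and /i/, so it spirantizes to the fricative [f]. /pepupiamrag/ → pefufiamrag.
Rule 2 (high vowel syncope): /u/ is a high vowel flanked by voiceless consonants /f/ and /f/, so it deletes. /pefufiamrag/ → peffiamrag.
Rule 3 (intervocalic voicing): no segment meets the environment; /peffiamrag/ is unchanged.
Rule 4 (nasal place assimilation): /m/ precedes the alveolar consonant /r/, so it assimilates in place to [n]. /peffiamrag/ → peffianrag.
Rule 5 (final devoicing): /g/ is a voiced stop in word-final position, so it devoices to [k]. /peffianrag/ → peffianrak.

peffianrak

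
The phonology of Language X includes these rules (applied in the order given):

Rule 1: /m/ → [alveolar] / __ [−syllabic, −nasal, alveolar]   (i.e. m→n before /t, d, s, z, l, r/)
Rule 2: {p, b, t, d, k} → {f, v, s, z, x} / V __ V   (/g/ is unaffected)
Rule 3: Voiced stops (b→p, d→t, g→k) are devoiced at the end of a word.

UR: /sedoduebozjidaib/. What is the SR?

Rule 1 (nasal place assimilation): no segment meets the environment; /sedoduebozjidaib/ is unchanged.
Rule 2 (intervocalic spirantization): /d/ is a stop between vowels /e/ and /o/, so it spirantizes to the fricative [z]. /d/ is a stop between vowels /o/ and /u/, so it spirantizes to the fricative [z]. /b/ is a stop between vowels /e/ and /o/, so it spirantizes to the fricative [v]. /d/ is a stop between vowels /i/ and /a/, so it spirantizes to the fricative [z]. /sedoduebozjidaib/ → sezozuevozjizaib.
Rule 3 (final devoicing): /b/ is a voiced stop in word-final position, so it devoices to [p]. /sezozuevozjizaib/ → sezozuevozjizaip.

sezozuevozjizaip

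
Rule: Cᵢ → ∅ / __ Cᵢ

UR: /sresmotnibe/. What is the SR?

No segment of /sresmotnibe/ meets the structural description of the rule, so the form surfaces unchanged.

sresmotnibe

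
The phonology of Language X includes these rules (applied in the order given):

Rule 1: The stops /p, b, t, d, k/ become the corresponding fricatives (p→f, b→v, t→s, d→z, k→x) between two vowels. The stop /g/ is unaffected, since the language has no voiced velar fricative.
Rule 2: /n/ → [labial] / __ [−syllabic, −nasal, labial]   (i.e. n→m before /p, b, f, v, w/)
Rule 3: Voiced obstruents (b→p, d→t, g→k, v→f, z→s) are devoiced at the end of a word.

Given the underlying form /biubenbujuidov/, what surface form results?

Rule 1 (intervocalic spirantization): /b/ is a stop between vowels /u/ and /e/, so it spirantizes to the fricative [v]. /d/ is a stop between vowels /i/ and /o/, so it spirantizes to the fricative [z]. /biubenbujuidov/ → biuvenbujuizov.
Rule 2 (nasal place assimilation): /n/ precedes the labial consonant /b/, so it assimilates in place to [m]. /biuvenbujuizov/ → biuvembujuizov.
Rule 3 (final devoicing): /v/ is a voiced obstruent in word-final position, so it devoices to [f]. /biuvembujuizov/ → biuvembujuizof.

biuvembujuizof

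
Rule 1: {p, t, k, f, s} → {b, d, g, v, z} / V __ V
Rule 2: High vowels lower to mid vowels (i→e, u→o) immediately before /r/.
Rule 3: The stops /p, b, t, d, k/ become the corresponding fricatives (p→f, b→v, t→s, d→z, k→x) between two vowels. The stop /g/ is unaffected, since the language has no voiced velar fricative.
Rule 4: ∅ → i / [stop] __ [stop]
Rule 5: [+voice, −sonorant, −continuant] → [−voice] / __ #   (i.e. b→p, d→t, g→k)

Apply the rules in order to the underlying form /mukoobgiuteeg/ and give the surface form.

Rule 1 (intervocalic voicing): /k/ is a voiceless obstruent between vowels /u/ and /o/, so it voices to [g]. /t/ is a voiceless obstruent between vowels /u/ and /e/, so it voices to [d]. /mukoobgiuteeg/ → mugoobgiudeeg.
Rule 2 (pre-rhotic lowering): no segment meets the environment; /mugoobgiudeeg/ is unchanged.
Rule 3 (intervocalic spirantization): /d/ is a stop between vowels /u/ and /e/, so it spirantizes to the fricative [z]. /mugoobgiudeeg/ → mugoobgiuzeeg.
Rule 4 (stop-cluster i-epenthesis): /b/ and /g/ form a stop–stop cluster, so [i] is inserted between them. /mugoobgiuzeeg/ → mugoobigiuzeeg.
Rule 5 (final devoicing): /g/ is a voiced stop in word-final position, so it devoices to [k]. /mugoobigiuzeeg/ → mugoobigiuzeek.

mugoobigiuzeek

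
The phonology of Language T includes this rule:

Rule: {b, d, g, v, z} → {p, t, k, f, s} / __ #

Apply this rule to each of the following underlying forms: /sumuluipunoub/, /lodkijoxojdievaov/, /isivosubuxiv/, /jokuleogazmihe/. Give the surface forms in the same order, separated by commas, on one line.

/sumuluipunoub/: /b/ is a voiced obstruent in word-final position, so it devoices to [p]. → [sumuluipunoup].
/lodkijoxojdievaov/: /v/ is a voiced obstruent in word-final position, so it devoices to [f]. → [lodkijoxojdievaof].
/isivosubuxiv/: /v/ is a voiced obstruent in word-final position, so it devoices to [f]. → [isivosubuxif].
/jokuleogazmihe/: the rule's environment is not met; surfaces unchanged as [jokuleogazmihe].

sumuluipunoup, lodkijoxojdievaof, isivosubuxif, jokuleogazmihe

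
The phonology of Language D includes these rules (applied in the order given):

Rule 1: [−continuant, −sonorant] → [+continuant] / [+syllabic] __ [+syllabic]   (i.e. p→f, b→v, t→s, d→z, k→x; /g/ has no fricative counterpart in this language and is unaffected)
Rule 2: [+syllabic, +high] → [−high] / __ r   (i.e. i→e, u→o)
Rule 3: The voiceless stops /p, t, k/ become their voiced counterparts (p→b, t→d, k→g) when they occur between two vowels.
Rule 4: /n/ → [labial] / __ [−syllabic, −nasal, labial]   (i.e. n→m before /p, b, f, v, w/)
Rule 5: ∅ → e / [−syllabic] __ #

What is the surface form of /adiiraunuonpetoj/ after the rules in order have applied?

azieraunuompesoje

Rule 1 (intervocalic spirantization): /d/ is a stop between vowels /a/ and /i/, so it spirantizes to the fricative [z]. /t/ is a stop between vowels /e/ and /o/, so it spirantizes to the fricative [s]. /adiiraunuonpetoj/ → aziiraunuonpesoj.
Rule 2 (pre-rhotic lowering): /i/ is a high vowel immediately before /r/, so it lowers to [e]. /aziiraunuonpesoj/ → azieraunuonpesoj.
Rule 3 (intervocalic voicing): no segment meets the environment; /azieraunuonpesoj/ is unchanged.
Rule 4 (nasal place assimilation): /n/ precedes the labial consonant /p/, so it assimilates in place to [m]. /azieraunuonpesoj/ → azieraunuompesoj.
Rule 5 (final e-epenthesis): the form ends in the consonant /j/, so [e] is inserted word-finally. /azieraunuompesoj/ → azieraunuompesoje.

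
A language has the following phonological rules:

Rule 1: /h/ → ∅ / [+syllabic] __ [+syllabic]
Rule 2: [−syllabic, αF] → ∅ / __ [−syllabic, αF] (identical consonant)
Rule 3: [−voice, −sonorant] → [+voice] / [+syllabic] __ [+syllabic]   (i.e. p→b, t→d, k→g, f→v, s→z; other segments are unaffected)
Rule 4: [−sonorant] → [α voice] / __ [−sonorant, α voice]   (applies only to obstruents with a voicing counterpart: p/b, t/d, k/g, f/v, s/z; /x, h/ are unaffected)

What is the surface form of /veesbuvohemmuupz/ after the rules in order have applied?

veezbuvoemuubz

Rule 1 (intervocalic h-deletion): /h/ occurs between vowels /o/ and /e/, so it deletes. /veesbuvohemmuupz/ → veesbuvoemmuupz.
Rule 2 (degemination): /mm/ is a geminate; the first /m/ deletes. /veesbuvoemmuupz/ → veesbuvoemuupz.
Rule 3 (intervocalic voicing): no segment meets the environment; /veesbuvoemuupz/ is unchanged.
Rule 4 (regressive voicing assimilation): /s/ precedes the voiced obstruent /b/, so it voices to [z] by assimilation. /p/ precedes the voiced obstruent /z/, so it voices to [b] by assimilation. /veesbuvoemuupz/ → veezbuvoemuubz.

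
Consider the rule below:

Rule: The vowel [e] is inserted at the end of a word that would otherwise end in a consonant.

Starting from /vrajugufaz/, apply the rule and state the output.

vrajugufaze

the form ends in the consonant /z/, so [e] is inserted word-finally.
Surface form: [vrajugufaze].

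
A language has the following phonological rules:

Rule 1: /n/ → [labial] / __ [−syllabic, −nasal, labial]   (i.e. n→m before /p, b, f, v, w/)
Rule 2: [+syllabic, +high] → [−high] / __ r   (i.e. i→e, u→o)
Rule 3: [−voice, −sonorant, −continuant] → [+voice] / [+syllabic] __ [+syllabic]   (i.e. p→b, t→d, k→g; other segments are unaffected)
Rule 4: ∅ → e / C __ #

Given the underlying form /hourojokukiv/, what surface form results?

Rule 1 (nasal place assimilation): no segment meets the environment; /hourojokukiv/ is unchanged.
Rule 2 (pre-rhotic lowering): /u/ is a high vowel immediately before /r/, so it lowers to [o]. /hourojokukiv/ → hoorojokukiv.
Rule 3 (intervocalic voicing): /k/ is a voiceless stop between vowels /o/ and /u/, so it voices to [g]. /k/ is a voiceless stop between vowels /u/ and /i/, so it voices to [g]. /hoorojokukiv/ → hoorojogugiv.
Rule 4 (final e-epenthesis): the form ends in the consonant /v/, so [e] is inserted word-finally. /hoorojogugiv/ → hoorojogugive.

hoorojogugive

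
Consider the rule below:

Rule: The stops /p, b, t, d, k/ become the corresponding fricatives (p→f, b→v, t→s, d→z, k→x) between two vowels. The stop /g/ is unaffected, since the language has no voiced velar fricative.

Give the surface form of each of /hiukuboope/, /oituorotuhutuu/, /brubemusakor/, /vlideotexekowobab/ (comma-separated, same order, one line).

/hiukuboope/: /k/ is a stop between vowels /u/ and /u/, so it spirantizes to the fricative [x]. /b/ is a stop between vowels /u/ and /o/, so it spirantizes to the fricative [v]. /p/ is a stop between vowels /o/ and /e/, so it spirantizes to the fricative [f]. → [hiuxuvoofe].
/oituorotuhutuu/: /t/ is a stop between vowels /i/ and /u/, so it spirantizes to the fricative [s]. /t/ is a stop between vowels /o/ and /u/, so it spirantizes to the fricative [s]. /t/ is a stop between vowels /u/ and /u/, so it spirantizes to the fricative [s]. → [oisuorosuhusuu].
/brubemusakor/: /b/ is a stop between vowels /u/ and /e/, so it spirantizes to the fricative [v]. /k/ is a stop between vowels /a/ and /o/, so it spirantizes to the fricative [x]. → [bruvemusaxor].
/vlideotexekowobab/: /d/ is a stop between vowels /i/ and /e/, so it spirantizes to the fricative [z]. /t/ is a stop between vowels /o/ and /e/, so it spirantizes to the fricative [s]. /k/ is a stop between vowels /e/ and /o/, so it spirantizes to the fricative [x]. /b/ is a stop between vowels /o/ and /a/, so it spirantizes to the fricative [v]. → [vlizeosexexowovab].

hiuxuvoofe, oisuorosuhusuu, bruvemusaxor, vlizeosexexowovab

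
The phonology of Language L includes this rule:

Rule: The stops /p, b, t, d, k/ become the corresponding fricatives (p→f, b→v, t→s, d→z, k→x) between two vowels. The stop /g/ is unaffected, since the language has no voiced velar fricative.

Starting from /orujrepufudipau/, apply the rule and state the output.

/p/ is a stop between vowels /e/ and /u/, so it spirantizes to the fricative [f].
/d/ is a stop between vowels /u/ and /i/, so it spirantizes to the fricative [z].
/p/ is a stop between vowels /i/ and /a/, so it spirantizes to the fricative [f].
Surface form: [orujrefufuzifau].

orujrefufuzifau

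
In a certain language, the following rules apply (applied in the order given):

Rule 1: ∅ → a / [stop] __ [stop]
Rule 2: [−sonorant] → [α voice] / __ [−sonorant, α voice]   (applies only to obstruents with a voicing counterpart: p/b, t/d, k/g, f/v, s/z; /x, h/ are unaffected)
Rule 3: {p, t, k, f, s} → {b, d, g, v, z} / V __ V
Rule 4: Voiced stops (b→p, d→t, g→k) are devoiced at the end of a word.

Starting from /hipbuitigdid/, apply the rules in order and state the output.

Rule 1 (stop-cluster a-epenthesis): /p/ and /b/ form a stop–stop cluster, so [a] is inserted between them. /g/ and /d/ form a stop–stop cluster, so [a] is inserted between them. /hipbuitigdid/ → hipabuitigadid.
Rule 2 (regressive voicing assimilation): no segment meets the environment; /hipabuitigadid/ is unchanged.
Rule 3 (intervocalic voicing): /p/ is a voiceless obstruent between vowels /i/ and /a/, so it voices to [b]. /t/ is a voiceless obstruent between vowels /i/ and /i/, so it voices to [d]. /hipabuitigadid/ → hibabuidigadid.
Rule 4 (final devoicing): /d/ is a voiced stop in word-final position, so it devoices to [t]. /hibabuidigadid/ → hibabuidigadit.

hibabuidigadit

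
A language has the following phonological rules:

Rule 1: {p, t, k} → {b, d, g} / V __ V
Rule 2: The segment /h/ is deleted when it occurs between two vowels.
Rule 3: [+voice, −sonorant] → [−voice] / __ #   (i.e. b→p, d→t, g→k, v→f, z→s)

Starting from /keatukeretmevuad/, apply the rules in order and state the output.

Rule 1 (intervocalic voicing): /t/ is a voiceless stop between vowels /a/ and /u/, so it voices to [d]. /k/ is a voiceless stop between vowels /u/ and /e/, so it voices to [g]. /keatukeretmevuad/ → keadugeretmevuad.
Rule 2 (intervocalic h-deletion): no segment meets the environment; /keadugeretmevuad/ is unchanged.
Rule 3 (final devoicing): /d/ is a voiced obstruent in word-final position, so it devoices to [t]. /keadugeretmevuad/ → keadugeretmevuat.

keadugeretmevuat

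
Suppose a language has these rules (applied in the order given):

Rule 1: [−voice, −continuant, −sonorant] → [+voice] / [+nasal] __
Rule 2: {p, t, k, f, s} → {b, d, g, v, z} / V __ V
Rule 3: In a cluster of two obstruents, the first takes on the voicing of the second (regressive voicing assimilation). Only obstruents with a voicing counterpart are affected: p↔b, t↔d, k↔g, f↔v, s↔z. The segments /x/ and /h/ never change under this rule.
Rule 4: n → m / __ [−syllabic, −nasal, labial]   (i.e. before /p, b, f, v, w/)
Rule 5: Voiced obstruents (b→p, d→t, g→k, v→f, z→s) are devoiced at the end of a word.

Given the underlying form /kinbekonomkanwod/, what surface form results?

Rule 1 (post-nasal voicing): /k/ is a voiceless stop immediately after the nasal /m/, so it voices to [g]. /kinbekonomkanwod/ → kinbekonomganwod.
Rule 2 (intervocalic voicing): /k/ is a voiceless obstruent between vowels /e/ and /o/, so it voices to [g]. /kinbekonomganwod/ → kinbegonomganwod.
Rule 3 (regressive voicing assimilation): no segment meets the environment; /kinbegonomganwod/ is unchanged.
Rule 4 (nasal place assimilation): /n/ precedes the labial consonant /b/, so it assimilates in place to [m]. /n/ precedes the labial consonant /w/, so it assimilates in place to [m]. /kinbegonomganwod/ → kimbegonomgamwod.
Rule 5 (final devoicing): /d/ is a voiced obstruent in word-final position, so it devoices to [t]. /kimbegonomgamwod/ → kimbegonomgamwot.

kimbegonomgamwot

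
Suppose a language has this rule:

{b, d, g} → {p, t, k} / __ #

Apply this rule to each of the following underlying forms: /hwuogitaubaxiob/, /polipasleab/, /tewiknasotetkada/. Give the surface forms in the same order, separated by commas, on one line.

hwuogitaubaxiop, polipasleap, tewiknasotetkada

/hwuogitaubaxiob/: /b/ is a voiced stop in word-final position, so it devoices to [p]. → [hwuogitaubaxiop].
/polipasleab/: /b/ is a voiced stop in word-final position, so it devoices to [p]. → [polipasleap].
/tewiknasotetkada/: the rule's environment is not met; surfaces unchanged as [tewiknasotetkada].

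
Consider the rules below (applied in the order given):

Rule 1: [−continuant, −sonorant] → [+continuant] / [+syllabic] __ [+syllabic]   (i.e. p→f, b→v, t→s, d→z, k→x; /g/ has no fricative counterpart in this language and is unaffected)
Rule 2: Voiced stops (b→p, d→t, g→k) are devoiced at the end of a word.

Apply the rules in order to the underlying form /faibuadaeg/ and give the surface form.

Rule 1 (intervocalic spirantization): /b/ is a stop between vowels /i/ and /u/, so it spirantizes to the fricative [v]. /d/ is a stop between vowels /a/ and /a/, so it spirantizes to the fricative [z]. /faibuadaeg/ → faivuazaeg.
Rule 2 (final devoicing): /g/ is a voiced stop in word-final position, so it devoices to [k]. /faivuazaeg/ → faivuazaek.

faivuazaek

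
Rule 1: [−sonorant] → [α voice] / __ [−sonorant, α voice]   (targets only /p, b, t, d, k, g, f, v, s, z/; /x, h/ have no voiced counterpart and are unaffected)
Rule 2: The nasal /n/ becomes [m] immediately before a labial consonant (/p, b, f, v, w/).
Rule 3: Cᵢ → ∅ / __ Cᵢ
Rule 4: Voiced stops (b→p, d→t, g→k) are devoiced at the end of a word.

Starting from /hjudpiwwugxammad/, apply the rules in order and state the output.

hjutpiwukxamat

Rule 1 (regressive voicing assimilation): /d/ precedes the voiceless obstruent /p/, so it devoices to [t] by assimilation. /g/ precedes the voiceless obstruent /x/, so it devoices to [k] by assimilation. /hjudpiwwugxammad/ → hjutpiwwukxammad.
Rule 2 (nasal place assimilation): no segment meets the environment; /hjutpiwwukxammad/ is unchanged.
Rule 3 (degemination): /ww/ is a geminate; the first /w/ deletes. /mm/ is a geminate; the first /m/ deletes. /hjutpiwwukxammad/ → hjutpiwukxamad.
Rule 4 (final devoicing): /d/ is a voiced stop in word-final position, so it devoices to [t]. /hjutpiwukxamad/ → hjutpiwukxamat.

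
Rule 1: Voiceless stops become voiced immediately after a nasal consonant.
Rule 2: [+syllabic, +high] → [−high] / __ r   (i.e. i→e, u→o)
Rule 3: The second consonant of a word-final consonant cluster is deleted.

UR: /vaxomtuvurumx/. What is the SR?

vaxomduvorum

Rule 1 (post-nasal voicing): /t/ is a voiceless stop immediately after the nasal /m/, so it voices to [d]. /vaxomtuvurumx/ → vaxomduvurumx.
Rule 2 (pre-rhotic lowering): /u/ is a high vowel immediately before /r/, so it lowers to [o]. /vaxomduvurumx/ → vaxomduvorumx.
Rule 3 (final cluster simplification): /x/ is the second consonant of a word-final cluster /mx/, so it deletes. /vaxomduvorumx/ → vaxomduvorum.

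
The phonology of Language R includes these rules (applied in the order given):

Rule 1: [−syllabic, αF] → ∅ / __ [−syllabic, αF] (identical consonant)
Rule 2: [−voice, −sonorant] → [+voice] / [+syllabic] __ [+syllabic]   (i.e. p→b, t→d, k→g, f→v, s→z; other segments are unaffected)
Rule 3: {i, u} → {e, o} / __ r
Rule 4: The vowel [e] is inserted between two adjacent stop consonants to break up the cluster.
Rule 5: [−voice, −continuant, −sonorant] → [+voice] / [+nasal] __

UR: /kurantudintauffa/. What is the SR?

korandudindauva

Rule 1 (degemination): /ff/ is a geminate; the first /f/ deletes. /kurantudintauffa/ → kurantudintaufa.
Rule 2 (intervocalic voicing): /f/ is a voiceless obstruent between vowels /u/ and /a/, so it voices to [v]. /kurantudintaufa/ → kurantudintauva.
Rule 3 (pre-rhotic lowering): /u/ is a high vowel immediately before /r/, so it lowers to [o]. /kurantudintauva/ → korantudintauva.
Rule 4 (stop-cluster e-epenthesis): no segment meets the environment; /korantudintauva/ is unchanged.
Rule 5 (post-nasal voicing): /t/ is a voiceless stop immediately after the nasal /n/, so it voices to [d]. /t/ is a voiceless stop immediately after the nasal /n/, so it voices to [d]. /korantudintauva/ → korandudindauva.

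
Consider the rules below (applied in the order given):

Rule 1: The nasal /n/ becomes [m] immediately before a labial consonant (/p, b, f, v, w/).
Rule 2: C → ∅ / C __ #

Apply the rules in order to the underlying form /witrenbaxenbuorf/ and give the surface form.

witrembaxembuor

Rule 1 (nasal place assimilation): /n/ precedes the labial consonant /b/, so it assimilates in place to [m]. /n/ precedes the labial consonant /b/, so it assimilates in place to [m]. /witrenbaxenbuorf/ → witrembaxembuorf.
Rule 2 (final cluster simplification): /f/ is the second consonant of a word-final cluster /rf/, so it deletes. /witrembaxembuorf/ → witrembaxembuor.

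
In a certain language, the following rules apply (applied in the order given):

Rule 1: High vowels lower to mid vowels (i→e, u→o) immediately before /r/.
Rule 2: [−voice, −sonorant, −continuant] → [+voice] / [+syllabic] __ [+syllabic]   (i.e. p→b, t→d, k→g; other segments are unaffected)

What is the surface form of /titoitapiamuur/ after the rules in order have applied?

tidoidabiamuor

Rule 1 (pre-rhotic lowering): /u/ is a high vowel immediately before /r/, so it lowers to [o]. /titoitapiamuur/ → titoitapiamuor.
Rule 2 (intervocalic voicing): /t/ is a voiceless stop between vowels /i/ and /o/, so it voices to [d]. /t/ is a voiceless stop between vowels /i/ and /a/, so it voices to [d]. /p/ is a voiceless stop between vowels /a/ and /i/, so it voices to [b]. /titoitapiamuor/ → tidoidabiamuor.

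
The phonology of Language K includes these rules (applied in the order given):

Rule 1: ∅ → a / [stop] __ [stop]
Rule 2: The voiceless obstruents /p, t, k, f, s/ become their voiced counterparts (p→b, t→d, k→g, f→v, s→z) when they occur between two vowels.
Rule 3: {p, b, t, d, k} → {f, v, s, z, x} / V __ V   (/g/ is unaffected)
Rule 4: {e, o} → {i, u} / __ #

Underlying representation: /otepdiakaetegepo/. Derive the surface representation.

Rule 1 (stop-cluster a-epenthesis): /p/ and /d/ form a stop–stop cluster, so [a] is inserted between them. /otepdiakaetegepo/ → otepadiakaetegepo.
Rule 2 (intervocalic voicing): /t/ is a voiceless obstruent between vowels /o/ and /e/, so it voices to [d]. /p/ is a voiceless obstruent between vowels /e/ and /a/, so it voices to [b]. /k/ is a voiceless obstruent between vowels /a/ and /a/, so it voices to [g]. /t/ is a voiceless obstruent between vowels /e/ and /e/, so it voices to [d]. /p/ is a voiceless obstruent between vowels /e/ and /o/, so it voices to [b]. /otepadiakaetegepo/ → odebadiagaedegebo.
Rule 3 (intervocalic spirantization): /d/ is a stop between vowels /o/ and /e/, so it spirantizes to the fricative [z]. /b/ is a stop between vowels /e/ and /a/, so it spirantizes to the fricative [v]. /d/ is a stop between vowels /a/ and /i/, so it spirantizes to the fricative [z]. /d/ is a stop between vowels /e/ and /e/, so it spirantizes to the fricative [z]. /b/ is a stop between vowels /e/ and /o/, so it spirantizes to the fricative [v]. /odebadiagaedegebo/ → ozevaziagaezegevo.
Rule 4 (final vowel raising): /o/ is a mid vowel in word-final position, so it raises to [u]. /ozevaziagaezegevo/ → ozevaziagaezegevu.

ozevaziagaezegevu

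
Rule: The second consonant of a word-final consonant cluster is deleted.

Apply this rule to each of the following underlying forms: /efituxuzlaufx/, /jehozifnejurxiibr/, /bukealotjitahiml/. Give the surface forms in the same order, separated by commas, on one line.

efituxuzlauf, jehozifnejurxiib, bukealotjitahim

/efituxuzlaufx/: /x/ is the second consonant of a word-final cluster /fx/, so it deletes. → [efituxuzlauf].
/jehozifnejurxiibr/: /r/ is the second consonant of a word-final cluster /br/, so it deletes. → [jehozifnejurxiib].
/bukealotjitahiml/: /l/ is the second consonant of a word-final cluster /ml/, so it deletes. → [bukealotjitahim].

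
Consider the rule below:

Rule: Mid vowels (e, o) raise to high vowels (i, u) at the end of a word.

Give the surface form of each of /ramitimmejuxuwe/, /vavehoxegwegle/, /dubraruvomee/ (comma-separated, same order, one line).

/ramitimmejuxuwe/: /e/ is a mid vowel in word-final position, so it raises to [i]. → [ramitimmejuxuwi].
/vavehoxegwegle/: /e/ is a mid vowel in word-final position, so it raises to [i]. → [vavehoxegwegli].
/dubraruvomee/: /e/ is a mid vowel in word-final position, so it raises to [i]. → [dubraruvomei].

ramitimmejuxuwi, vavehoxegwegli, dubraruvomei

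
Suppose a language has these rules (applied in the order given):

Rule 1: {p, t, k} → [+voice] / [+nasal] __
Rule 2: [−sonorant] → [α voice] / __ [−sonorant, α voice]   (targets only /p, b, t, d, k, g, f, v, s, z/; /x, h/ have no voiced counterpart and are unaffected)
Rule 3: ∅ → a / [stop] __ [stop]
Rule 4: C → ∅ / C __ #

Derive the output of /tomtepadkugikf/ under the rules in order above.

Rule 1 (post-nasal voicing): /t/ is a voiceless stop immediately after the nasal /m/, so it voices to [d]. /tomtepadkugikf/ → tomdepadkugikf.
Rule 2 (regressive voicing assimilation): /d/ precedes the voiceless obstruent /k/, so it devoices to [t] by assimilation. /tomdepadkugikf/ → tomdepatkugikf.
Rule 3 (stop-cluster a-epenthesis): /t/ and /k/ form a stop–stop cluster, so [a] is inserted between them. /tomdepatkugikf/ → tomdepatakugikf.
Rule 4 (final cluster simplification): /f/ is the second consonant of a word-final cluster /kf/, so it deletes. /tomdepatakugikf/ → tomdepatakugik.

tomdepatakugik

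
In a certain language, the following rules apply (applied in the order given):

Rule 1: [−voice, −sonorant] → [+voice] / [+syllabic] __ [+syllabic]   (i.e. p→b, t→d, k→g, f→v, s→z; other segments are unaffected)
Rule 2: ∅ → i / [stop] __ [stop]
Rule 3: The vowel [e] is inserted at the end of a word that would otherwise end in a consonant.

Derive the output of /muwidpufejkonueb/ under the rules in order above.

Rule 1 (intervocalic voicing): /f/ is a voiceless obstruent between vowels /u/ and /e/, so it voices to [v]. /muwidpufejkonueb/ → muwidpuvejkonueb.
Rule 2 (stop-cluster i-epenthesis): /d/ and /p/ form a stop–stop cluster, so [i] is inserted between them. /muwidpuvejkonueb/ → muwidipuvejkonueb.
Rule 3 (final e-epenthesis): the form ends in the consonant /b/, so [e] is inserted word-finally. /muwidipuvejkonueb/ → muwidipuvejkonuebe.

muwidipuvejkonuebe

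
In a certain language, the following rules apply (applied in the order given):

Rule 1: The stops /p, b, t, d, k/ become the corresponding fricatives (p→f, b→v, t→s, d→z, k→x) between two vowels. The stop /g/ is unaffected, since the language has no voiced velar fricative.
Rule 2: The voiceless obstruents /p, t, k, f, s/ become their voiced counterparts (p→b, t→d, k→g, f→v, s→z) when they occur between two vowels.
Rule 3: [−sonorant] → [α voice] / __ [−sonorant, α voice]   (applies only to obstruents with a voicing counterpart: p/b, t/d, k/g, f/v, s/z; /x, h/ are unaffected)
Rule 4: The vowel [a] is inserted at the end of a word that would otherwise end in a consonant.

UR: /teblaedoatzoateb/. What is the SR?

Rule 1 (intervocalic spirantization): /d/ is a stop between vowels /e/ and /o/, so it spirantizes to the fricative [z]. /t/ is a stop between vowels /a/ and /e/, so it spirantizes to the fricative [s]. /teblaedoatzoateb/ → teblaezoatzoaseb.
Rule 2 (intervocalic voicing): /s/ is a voiceless obstruent between vowels /a/ and /e/, so it voices to [z]. /teblaezoatzoaseb/ → teblaezoatzoazeb.
Rule 3 (regressive voicing assimilation): /t/ precedes the voiced obstruent /z/, so it voices to [d] by assimilation. /teblaezoatzoazeb/ → teblaezoadzoazeb.
Rule 4 (final a-epenthesis): the form ends in the consonant /b/, so [a] is inserted word-finally. /teblaezoadzoazeb/ → teblaezoadzoazeba.

teblaezoadzoazeba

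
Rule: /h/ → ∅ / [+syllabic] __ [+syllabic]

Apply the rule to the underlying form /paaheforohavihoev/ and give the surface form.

paaeforoavioev

/h/ occurs between vowels /a/ and /e/, so it deletes.
/h/ occurs between vowels /o/ and /a/, so it deletes.
/h/ occurs between vowels /i/ and /o/, so it deletes.
Surface form: [paaeforoavioev].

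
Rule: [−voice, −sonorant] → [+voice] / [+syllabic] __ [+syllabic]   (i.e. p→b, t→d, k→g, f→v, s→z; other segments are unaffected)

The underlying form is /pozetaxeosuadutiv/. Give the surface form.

Scanning /pozetaxeosuadutiv/: /p/ at position 1 is not in the conditioning environment; /t/ is a voiceless obstruent between vowels /e/ and /a/, so it voices to [d]; /s/ is a voiceless obstruent between vowels /o/ and /u/, so it voices to [z]; /t/ is a voiceless obstruent between vowels /u/ and /i/, so it voices to [d].
Result: [pozedaxeozuadudiv].

pozedaxeozuadudiv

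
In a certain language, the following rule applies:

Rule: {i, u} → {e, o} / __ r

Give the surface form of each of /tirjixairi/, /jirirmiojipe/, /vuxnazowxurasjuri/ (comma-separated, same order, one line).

terjixaeri, jerermiojipe, vuxnazowxorasjori

/tirjixairi/: /i/ is a high vowel immediately before /r/, so it lowers to [e]. /i/ is a high vowel immediately before /r/, so it lowers to [e]. → [terjixaeri].
/jirirmiojipe/: /i/ is a high vowel immediately before /r/, so it lowers to [e]. /i/ is a high vowel immediately before /r/, so it lowers to [e]. → [jerermiojipe].
/vuxnazowxurasjuri/: /u/ is a high vowel immediately before /r/, so it lowers to [o]. /u/ is a high vowel immediately before /r/, so it lowers to [o]. → [vuxnazowxorasjori].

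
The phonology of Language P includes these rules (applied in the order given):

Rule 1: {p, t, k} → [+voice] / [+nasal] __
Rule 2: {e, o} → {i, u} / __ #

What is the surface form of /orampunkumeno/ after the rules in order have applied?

Rule 1 (post-nasal voicing): /p/ is a voiceless stop immediately after the nasal /m/, so it voices to [b]. /k/ is a voiceless stop immediately after the nasal /n/, so it voices to [g]. /orampunkumeno/ → orambungumeno.
Rule 2 (final vowel raising): /o/ is a mid vowel in word-final position, so it raises to [u]. /orambungumeno/ → orambungumenu.

orambungumenu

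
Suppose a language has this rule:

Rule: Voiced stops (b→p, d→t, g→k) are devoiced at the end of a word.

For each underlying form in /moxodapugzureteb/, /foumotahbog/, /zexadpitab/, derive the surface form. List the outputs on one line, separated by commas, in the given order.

moxodapugzuretep, foumotahbok, zexadpitap

/moxodapugzureteb/: /b/ is a voiced stop in word-final position, so it devoices to [p]. → [moxodapugzuretep].
/foumotahbog/: /g/ is a voiced stop in word-final position, so it devoices to [k]. → [foumotahbok].
/zexadpitab/: /b/ is a voiced stop in word-final position, so it devoices to [p]. → [zexadpitap].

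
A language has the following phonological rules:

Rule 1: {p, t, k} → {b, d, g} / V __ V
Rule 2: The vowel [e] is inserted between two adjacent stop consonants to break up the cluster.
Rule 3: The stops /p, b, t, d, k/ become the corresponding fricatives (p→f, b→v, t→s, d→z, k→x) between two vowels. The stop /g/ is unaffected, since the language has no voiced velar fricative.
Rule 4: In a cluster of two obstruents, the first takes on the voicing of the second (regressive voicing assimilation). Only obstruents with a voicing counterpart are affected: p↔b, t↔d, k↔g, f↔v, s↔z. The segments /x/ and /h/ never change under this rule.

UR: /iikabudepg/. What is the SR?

iigavuzefeg

Rule 1 (intervocalic voicing): /k/ is a voiceless stop between vowels /i/ and /a/, so it voices to [g]. /iikabudepg/ → iigabudepg.
Rule 2 (stop-cluster e-epenthesis): /p/ and /g/ form a stop–stop cluster, so [e] is inserted between them. /iigabudepg/ → iigabudepeg.
Rule 3 (intervocalic spirantization): /b/ is a stop between vowels /a/ and /u/, so it spirantizes to the fricative [v]. /d/ is a stop between vowels /u/ and /e/, so it spirantizes to the fricative [z]. /p/ is a stop between vowels /e/ and /e/, so it spirantizes to the fricative [f]. /iigabudepeg/ → iigavuzefeg.
Rule 4 (regressive voicing assimilation): no segment meets the environment; /iigavuzefeg/ is unchanged.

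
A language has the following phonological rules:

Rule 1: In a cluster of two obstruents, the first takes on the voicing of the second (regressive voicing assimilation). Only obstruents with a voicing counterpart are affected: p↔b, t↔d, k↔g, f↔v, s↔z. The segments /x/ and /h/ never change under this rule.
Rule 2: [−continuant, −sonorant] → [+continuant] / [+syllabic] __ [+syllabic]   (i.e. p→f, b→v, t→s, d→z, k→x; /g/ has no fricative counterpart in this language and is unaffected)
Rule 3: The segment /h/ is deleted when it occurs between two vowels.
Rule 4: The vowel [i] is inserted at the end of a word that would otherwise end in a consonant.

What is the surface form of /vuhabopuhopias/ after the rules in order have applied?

Rule 1 (regressive voicing assimilation): no segment meets the environment; /vuhabopuhopias/ is unchanged.
Rule 2 (intervocalic spirantization): /b/ is a stop between vowels /a/ and /o/, so it spirantizes to the fricative [v]. /p/ is a stop between vowels /o/ and /u/, so it spirantizes to the fricative [f]. /p/ is a stop between vowels /o/ and /i/, so it spirantizes to the fricative [f]. /vuhabopuhopias/ → vuhavofuhofias.
Rule 3 (intervocalic h-deletion): /h/ occurs between vowels /u/ and /a/, so it deletes. /h/ occurs between vowels /u/ and /o/, so it deletes. /vuhavofuhofias/ → vuavofuofias.
Rule 4 (final i-epenthesis): the form ends in the consonant /s/, so [i] is inserted word-finally. /vuavofuofias/ → vuavofuofiasi.

vuavofuofiasi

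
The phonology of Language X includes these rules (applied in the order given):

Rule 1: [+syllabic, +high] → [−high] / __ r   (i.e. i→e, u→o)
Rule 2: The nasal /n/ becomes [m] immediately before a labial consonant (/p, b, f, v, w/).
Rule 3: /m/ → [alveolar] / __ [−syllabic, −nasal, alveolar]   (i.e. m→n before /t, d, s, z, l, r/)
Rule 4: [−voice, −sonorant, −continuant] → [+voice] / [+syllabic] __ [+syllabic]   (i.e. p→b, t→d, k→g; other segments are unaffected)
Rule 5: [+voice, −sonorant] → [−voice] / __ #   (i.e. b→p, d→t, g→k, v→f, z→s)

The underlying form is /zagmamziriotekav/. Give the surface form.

zagmanzeriodegaf

Rule 1 (pre-rhotic lowering): /i/ is a high vowel immediately before /r/, so it lowers to [e]. /zagmamziriotekav/ → zagmamzeriotekav.
Rule 2 (nasal place assimilation): no segment meets the environment; /zagmamzeriotekav/ is unchanged.
Rule 3 (nasal place assimilation): /m/ precedes the alveolar consonant /z/, so it assimilates in place to [n]. /zagmamzeriotekav/ → zagmanzeriotekav.
Rule 4 (intervocalic voicing): /t/ is a voiceless stop between vowels /o/ and /e/, so it voices to [d]. /k/ is a voiceless stop between vowels /e/ and /a/, so it voices to [g]. /zagmanzeriotekav/ → zagmanzeriodegav.
Rule 5 (final devoicing): /v/ is a voiced obstruent in word-final position, so it devoices to [f]. /zagmanzeriodegav/ → zagmanzeriodegaf.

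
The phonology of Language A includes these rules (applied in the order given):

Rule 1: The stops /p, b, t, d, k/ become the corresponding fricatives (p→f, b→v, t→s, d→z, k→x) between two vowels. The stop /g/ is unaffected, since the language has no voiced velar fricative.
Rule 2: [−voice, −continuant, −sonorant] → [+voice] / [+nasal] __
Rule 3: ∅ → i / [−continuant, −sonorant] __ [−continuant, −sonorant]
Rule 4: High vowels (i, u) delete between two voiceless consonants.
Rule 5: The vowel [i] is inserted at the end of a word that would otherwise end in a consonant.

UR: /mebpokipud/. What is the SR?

Rule 1 (intervocalic spirantization): /k/ is a stop between vowels /o/ and /i/, so it spirantizes to the fricative [x]. /p/ is a stop between vowels /i/ and /u/, so it spirantizes to the fricative [f]. /mebpokipud/ → mebpoxifud.
Rule 2 (post-nasal voicing): no segment meets the environment; /mebpoxifud/ is unchanged.
Rule 3 (stop-cluster i-epenthesis): /b/ and /p/ form a stop–stop cluster, so [i] is inserted between them. /mebpoxifud/ → mebipoxifud.
Rule 4 (high vowel syncope): /i/ is a high vowel flanked by voiceless consonants /x/ and /f/, so it deletes. /mebipoxifud/ → mebipoxfud.
Rule 5 (final i-epenthesis): the form ends in the consonant /d/, so [i] is inserted word-finally. /mebipoxfud/ → mebipoxfudi.

mebipoxfudi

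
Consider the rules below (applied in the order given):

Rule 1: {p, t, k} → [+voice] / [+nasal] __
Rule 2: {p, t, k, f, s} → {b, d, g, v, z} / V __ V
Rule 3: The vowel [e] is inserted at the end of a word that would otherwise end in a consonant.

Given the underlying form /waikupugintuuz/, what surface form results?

Rule 1 (post-nasal voicing): /t/ is a voiceless stop immediately after the nasal /n/, so it voices to [d]. /waikupugintuuz/ → waikupuginduuz.
Rule 2 (intervocalic voicing): /k/ is a voiceless obstruent between vowels /i/ and /u/, so it voices to [g]. /p/ is a voiceless obstruent between vowels /u/ and /u/, so it voices to [b]. /waikupuginduuz/ → waigubuginduuz.
Rule 3 (final e-epenthesis): the form ends in the consonant /z/, so [e] is inserted word-finally. /waigubuginduuz/ → waigubuginduuze.

waigubuginduuze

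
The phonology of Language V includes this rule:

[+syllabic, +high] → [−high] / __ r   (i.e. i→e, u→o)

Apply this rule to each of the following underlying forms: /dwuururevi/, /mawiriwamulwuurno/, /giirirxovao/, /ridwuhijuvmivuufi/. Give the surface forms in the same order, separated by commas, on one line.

/dwuururevi/: /u/ is a high vowel immediately before /r/, so it lowers to [o]. /u/ is a high vowel immediately before /r/, so it lowers to [o]. → [dwuororevi].
/mawiriwamulwuurno/: /i/ is a high vowel immediately before /r/, so it lowers to [e]. /u/ is a high vowel immediately before /r/, so it lowers to [o]. → [maweriwamulwuorno].
/giirirxovao/: /i/ is a high vowel immediately before /r/, so it lowers to [e]. /i/ is a high vowel immediately before /r/, so it lowers to [e]. → [giererxovao].
/ridwuhijuvmivuufi/: the rule's environment is not met; surfaces unchanged as [ridwuhijuvmivuufi].

dwuororevi, maweriwamulwuorno, giererxovao, ridwuhijuvmivuufi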